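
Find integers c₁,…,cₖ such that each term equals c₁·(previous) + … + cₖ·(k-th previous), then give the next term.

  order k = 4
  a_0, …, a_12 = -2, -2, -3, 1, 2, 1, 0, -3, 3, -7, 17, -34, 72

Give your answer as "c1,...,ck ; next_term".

-2,0,-1,-1 ; -154

  a_4 = -2·1 + 0·-3 + -1·-2 + -1·-2 = 2
  a_5 = -2·2 + 0·1 + -1·-3 + -1·-2 = 1
  a_6 = -2·1 + 0·2 + -1·1 + -1·-3 = 0
  a_7 = -2·0 + 0·1 + -1·2 + -1·1 = -3
  a_8 = -2·-3 + 0·0 + -1·1 + -1·2 = 3
  a_9 = -2·3 + 0·-3 + -1·0 + -1·1 = -7
  a_10 = -2·-7 + 0·3 + -1·-3 + -1·0 = 17
  a_11 = -2·17 + 0·-7 + -1·3 + -1·-3 = -34
  a_12 = -2·-34 + 0·17 + -1·-7 + -1·3 = 72
  a_13 = -2·72 + 0·-34 + -1·17 + -1·-7 = -154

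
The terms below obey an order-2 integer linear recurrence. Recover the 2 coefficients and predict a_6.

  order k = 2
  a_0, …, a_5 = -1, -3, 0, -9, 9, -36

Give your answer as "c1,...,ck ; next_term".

  a_2 = -1·-3 + 3·-1 = 0
  a_3 = -1·0 + 3·-3 = -9
  a_4 = -1·-9 + 3·0 = 9
  a_5 = -1·9 + 3·-9 = -36
  a_6 = -1·-36 + 3·9 = 63

-1,3 ; 63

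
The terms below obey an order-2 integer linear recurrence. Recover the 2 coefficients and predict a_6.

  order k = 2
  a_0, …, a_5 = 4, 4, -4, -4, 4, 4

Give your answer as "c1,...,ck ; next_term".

  a_2 = 0·4 + -1·4 = -4
  a_3 = 0·-4 + -1·4 = -4
  a_4 = 0·-4 + -1·-4 = 4
  a_5 = 0·4 + -1·-4 = 4
  a_6 = 0·4 + -1·4 = -4

0,-1 ; -4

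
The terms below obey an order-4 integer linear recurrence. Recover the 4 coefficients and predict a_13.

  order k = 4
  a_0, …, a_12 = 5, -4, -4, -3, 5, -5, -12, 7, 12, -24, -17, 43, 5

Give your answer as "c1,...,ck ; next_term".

0,-1,1,1 ; -84

  a_4 = 0·-3 + -1·-4 + 1·-4 + 1·5 = 5
  a_5 = 0·5 + -1·-3 + 1·-4 + 1·-4 = -5
  a_6 = 0·-5 + -1·5 + 1·-3 + 1·-4 = -12
  a_7 = 0·-12 + -1·-5 + 1·5 + 1·-3 = 7
  a_8 = 0·7 + -1·-12 + 1·-5 + 1·5 = 12
  a_9 = 0·12 + -1·7 + 1·-12 + 1·-5 = -24
  a_10 = 0·-24 + -1·12 + 1·7 + 1·-12 = -17
  a_11 = 0·-17 + -1·-24 + 1·12 + 1·7 = 43
  a_12 = 0·43 + -1·-17 + 1·-24 + 1·12 = 5
  a_13 = 0·5 + -1·43 + 1·-17 + 1·-24 = -84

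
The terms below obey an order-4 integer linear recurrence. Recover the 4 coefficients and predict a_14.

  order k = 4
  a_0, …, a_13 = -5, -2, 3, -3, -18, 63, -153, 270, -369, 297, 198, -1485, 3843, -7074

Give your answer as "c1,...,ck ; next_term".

  a_4 = -3·-3 + -2·3 + 3·-2 + 3·-5 = -18
  a_5 = -3·-18 + -2·-3 + 3·3 + 3·-2 = 63
  a_6 = -3·63 + -2·-18 + 3·-3 + 3·3 = -153
  a_7 = -3·-153 + -2·63 + 3·-18 + 3·-3 = 270
  a_8 = -3·270 + -2·-153 + 3·63 + 3·-18 = -369
  a_9 = -3·-369 + -2·270 + 3·-153 + 3·63 = 297
  a_10 = -3·297 + -2·-369 + 3·270 + 3·-153 = 198
  a_11 = -3·198 + -2·297 + 3·-369 + 3·270 = -1485
  a_12 = -3·-1485 + -2·198 + 3·297 + 3·-369 = 3843
  a_13 = -3·3843 + -2·-1485 + 3·198 + 3·297 = -7074
  a_14 = -3·-7074 + -2·3843 + 3·-1485 + 3·198 = 9675

-3,-2,3,3 ; 9675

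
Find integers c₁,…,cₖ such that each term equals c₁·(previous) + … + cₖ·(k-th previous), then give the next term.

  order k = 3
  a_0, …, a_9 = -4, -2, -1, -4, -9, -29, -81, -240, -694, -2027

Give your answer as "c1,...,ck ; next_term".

  a_3 = 2·-1 + 3·-2 + -1·-4 = -4
  a_4 = 2·-4 + 3·-1 + -1·-2 = -9
  a_5 = 2·-9 + 3·-4 + -1·-1 = -29
  a_6 = 2·-29 + 3·-9 + -1·-4 = -81
  a_7 = 2·-81 + 3·-29 + -1·-9 = -240
  a_8 = 2·-240 + 3·-81 + -1·-29 = -694
  a_9 = 2·-694 + 3·-240 + -1·-81 = -2027
  a_10 = 2·-2027 + 3·-694 + -1·-240 = -5896

2,3,-1 ; -5896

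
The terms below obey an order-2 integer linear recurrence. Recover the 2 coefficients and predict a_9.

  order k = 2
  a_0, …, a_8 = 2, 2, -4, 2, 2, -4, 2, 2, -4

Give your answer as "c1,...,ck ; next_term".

-1,-1 ; 2

  a_2 = -1·2 + -1·2 = -4
  a_3 = -1·-4 + -1·2 = 2
  a_4 = -1·2 + -1·-4 = 2
  a_5 = -1·2 + -1·2 = -4
  a_6 = -1·-4 + -1·2 = 2
  a_7 = -1·2 + -1·-4 = 2
  a_8 = -1·2 + -1·2 = -4
  a_9 = -1·-4 + -1·2 = 2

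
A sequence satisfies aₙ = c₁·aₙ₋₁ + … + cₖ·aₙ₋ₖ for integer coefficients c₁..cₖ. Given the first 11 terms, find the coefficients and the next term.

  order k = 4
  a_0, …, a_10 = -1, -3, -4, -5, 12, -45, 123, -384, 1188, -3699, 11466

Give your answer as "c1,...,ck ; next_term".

-3,0,0,3 ; -35550

  a_4 = -3·-5 + 0·-4 + 0·-3 + 3·-1 = 12
  a_5 = -3·12 + 0·-5 + 0·-4 + 3·-3 = -45
  a_6 = -3·-45 + 0·12 + 0·-5 + 3·-4 = 123
  a_7 = -3·123 + 0·-45 + 0·12 + 3·-5 = -384
  a_8 = -3·-384 + 0·123 + 0·-45 + 3·12 = 1188
  a_9 = -3·1188 + 0·-384 + 0·123 + 3·-45 = -3699
  a_10 = -3·-3699 + 0·1188 + 0·-384 + 3·123 = 11466
  a_11 = -3·11466 + 0·-3699 + 0·1188 + 3·-384 = -35550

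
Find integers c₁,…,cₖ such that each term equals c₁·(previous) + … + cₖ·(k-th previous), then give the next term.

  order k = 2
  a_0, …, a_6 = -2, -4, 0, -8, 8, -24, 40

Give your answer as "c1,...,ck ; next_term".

-1,2 ; -88

  a_2 = -1·-4 + 2·-2 = 0
  a_3 = -1·0 + 2·-4 = -8
  a_4 = -1·-8 + 2·0 = 8
  a_5 = -1·8 + 2·-8 = -24
  a_6 = -1·-24 + 2·8 = 40
  a_7 = -1·40 + 2·-24 = -88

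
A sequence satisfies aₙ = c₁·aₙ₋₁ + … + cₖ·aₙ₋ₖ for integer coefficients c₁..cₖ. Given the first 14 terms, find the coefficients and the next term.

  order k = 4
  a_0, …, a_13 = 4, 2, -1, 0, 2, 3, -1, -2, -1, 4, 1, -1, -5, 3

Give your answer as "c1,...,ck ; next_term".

0,0,-1,1 ; 2

  a_4 = 0·0 + 0·-1 + -1·2 + 1·4 = 2
  a_5 = 0·2 + 0·0 + -1·-1 + 1·2 = 3
  a_6 = 0·3 + 0·2 + -1·0 + 1·-1 = -1
  a_7 = 0·-1 + 0·3 + -1·2 + 1·0 = -2
  a_8 = 0·-2 + 0·-1 + -1·3 + 1·2 = -1
  a_9 = 0·-1 + 0·-2 + -1·-1 + 1·3 = 4
  a_10 = 0·4 + 0·-1 + -1·-2 + 1·-1 = 1
  a_11 = 0·1 + 0·4 + -1·-1 + 1·-2 = -1
  a_12 = 0·-1 + 0·1 + -1·4 + 1·-1 = -5
  a_13 = 0·-5 + 0·-1 + -1·1 + 1·4 = 3
  a_14 = 0·3 + 0·-5 + -1·-1 + 1·1 = 2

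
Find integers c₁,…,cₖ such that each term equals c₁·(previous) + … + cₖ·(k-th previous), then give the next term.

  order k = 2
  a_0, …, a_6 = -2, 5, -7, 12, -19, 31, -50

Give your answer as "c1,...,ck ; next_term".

  a_2 = -1·5 + 1·-2 = -7
  a_3 = -1·-7 + 1·5 = 12
  a_4 = -1·12 + 1·-7 = -19
  a_5 = -1·-19 + 1·12 = 31
  a_6 = -1·31 + 1·-19 = -50
  a_7 = -1·-50 + 1·31 = 81

-1,1 ; 81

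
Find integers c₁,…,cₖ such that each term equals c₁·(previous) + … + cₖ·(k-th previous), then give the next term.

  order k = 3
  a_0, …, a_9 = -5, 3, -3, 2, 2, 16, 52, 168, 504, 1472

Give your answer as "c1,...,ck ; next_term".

4,-2,-4 ; 4208

  a_3 = 4·-3 + -2·3 + -4·-5 = 2
  a_4 = 4·2 + -2·-3 + -4·3 = 2
  a_5 = 4·2 + -2·2 + -4·-3 = 16
  a_6 = 4·16 + -2·2 + -4·2 = 52
  a_7 = 4·52 + -2·16 + -4·2 = 168
  a_8 = 4·168 + -2·52 + -4·16 = 504
  a_9 = 4·504 + -2·168 + -4·52 = 1472
  a_10 = 4·1472 + -2·504 + -4·168 = 4208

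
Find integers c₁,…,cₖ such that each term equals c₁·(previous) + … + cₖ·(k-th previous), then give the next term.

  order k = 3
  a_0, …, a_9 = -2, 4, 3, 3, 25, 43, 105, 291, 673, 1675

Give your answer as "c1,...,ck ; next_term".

  a_3 = 1·3 + 2·4 + 4·-2 = 3
  a_4 = 1·3 + 2·3 + 4·4 = 25
  a_5 = 1·25 + 2·3 + 4·3 = 43
  a_6 = 1·43 + 2·25 + 4·3 = 105
  a_7 = 1·105 + 2·43 + 4·25 = 291
  a_8 = 1·291 + 2·105 + 4·43 = 673
  a_9 = 1·673 + 2·291 + 4·105 = 1675
  a_10 = 1·1675 + 2·673 + 4·291 = 4185

1,2,4 ; 4185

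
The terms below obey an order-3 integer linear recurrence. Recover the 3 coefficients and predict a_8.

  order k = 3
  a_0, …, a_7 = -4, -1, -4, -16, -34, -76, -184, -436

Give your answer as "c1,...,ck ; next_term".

  a_3 = 2·-4 + 0·-1 + 2·-4 = -16
  a_4 = 2·-16 + 0·-4 + 2·-1 = -34
  a_5 = 2·-34 + 0·-16 + 2·-4 = -76
  a_6 = 2·-76 + 0·-34 + 2·-16 = -184
  a_7 = 2·-184 + 0·-76 + 2·-34 = -436
  a_8 = 2·-436 + 0·-184 + 2·-76 = -1024

2,0,2 ; -1024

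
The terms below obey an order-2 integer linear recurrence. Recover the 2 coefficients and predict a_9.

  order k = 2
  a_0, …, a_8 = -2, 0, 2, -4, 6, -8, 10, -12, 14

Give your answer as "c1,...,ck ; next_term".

-2,-1 ; -16

  a_2 = -2·0 + -1·-2 = 2
  a_3 = -2·2 + -1·0 = -4
  a_4 = -2·-4 + -1·2 = 6
  a_5 = -2·6 + -1·-4 = -8
  a_6 = -2·-8 + -1·6 = 10
  a_7 = -2·10 + -1·-8 = -12
  a_8 = -2·-12 + -1·10 = 14
  a_9 = -2·14 + -1·-12 = -16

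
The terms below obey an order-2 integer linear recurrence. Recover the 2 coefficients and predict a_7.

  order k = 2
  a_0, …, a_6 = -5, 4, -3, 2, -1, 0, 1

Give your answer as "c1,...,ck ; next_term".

  a_2 = -2·4 + -1·-5 = -3
  a_3 = -2·-3 + -1·4 = 2
  a_4 = -2·2 + -1·-3 = -1
  a_5 = -2·-1 + -1·2 = 0
  a_6 = -2·0 + -1·-1 = 1
  a_7 = -2·1 + -1·0 = -2

-2,-1 ; -2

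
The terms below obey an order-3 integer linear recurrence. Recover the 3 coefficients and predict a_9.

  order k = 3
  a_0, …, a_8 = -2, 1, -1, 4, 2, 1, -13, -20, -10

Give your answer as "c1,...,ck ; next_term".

  a_3 = 1·-1 + -1·1 + -3·-2 = 4
  a_4 = 1·4 + -1·-1 + -3·1 = 2
  a_5 = 1·2 + -1·4 + -3·-1 = 1
  a_6 = 1·1 + -1·2 + -3·4 = -13
  a_7 = 1·-13 + -1·1 + -3·2 = -20
  a_8 = 1·-20 + -1·-13 + -3·1 = -10
  a_9 = 1·-10 + -1·-20 + -3·-13 = 49

1,-1,-3 ; 49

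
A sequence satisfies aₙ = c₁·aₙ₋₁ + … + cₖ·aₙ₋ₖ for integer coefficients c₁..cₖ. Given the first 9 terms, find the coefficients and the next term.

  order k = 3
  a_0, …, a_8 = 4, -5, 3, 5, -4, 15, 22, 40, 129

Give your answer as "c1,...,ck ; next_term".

1,2,3 ; 275

  a_3 = 1·3 + 2·-5 + 3·4 = 5
  a_4 = 1·5 + 2·3 + 3·-5 = -4
  a_5 = 1·-4 + 2·5 + 3·3 = 15
  a_6 = 1·15 + 2·-4 + 3·5 = 22
  a_7 = 1·22 + 2·15 + 3·-4 = 40
  a_8 = 1·40 + 2·22 + 3·15 = 129
  a_9 = 1·129 + 2·40 + 3·22 = 275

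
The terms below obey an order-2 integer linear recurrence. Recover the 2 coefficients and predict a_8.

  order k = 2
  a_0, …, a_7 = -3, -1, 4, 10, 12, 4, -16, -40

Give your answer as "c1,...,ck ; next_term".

  a_2 = 2·-1 + -2·-3 = 4
  a_3 = 2·4 + -2·-1 = 10
  a_4 = 2·10 + -2·4 = 12
  a_5 = 2·12 + -2·10 = 4
  a_6 = 2·4 + -2·12 = -16
  a_7 = 2·-16 + -2·4 = -40
  a_8 = 2·-40 + -2·-16 = -48

2,-2 ; -48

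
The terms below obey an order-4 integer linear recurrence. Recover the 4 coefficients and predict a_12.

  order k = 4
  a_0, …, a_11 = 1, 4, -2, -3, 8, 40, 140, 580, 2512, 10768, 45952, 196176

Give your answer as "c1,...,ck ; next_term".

4,0,4,4 ; 837824

  a_4 = 4·-3 + 0·-2 + 4·4 + 4·1 = 8
  a_5 = 4·8 + 0·-3 + 4·-2 + 4·4 = 40
  a_6 = 4·40 + 0·8 + 4·-3 + 4·-2 = 140
  a_7 = 4·140 + 0·40 + 4·8 + 4·-3 = 580
  a_8 = 4·580 + 0·140 + 4·40 + 4·8 = 2512
  a_9 = 4·2512 + 0·580 + 4·140 + 4·40 = 10768
  a_10 = 4·10768 + 0·2512 + 4·580 + 4·140 = 45952
  a_11 = 4·45952 + 0·10768 + 4·2512 + 4·580 = 196176
  a_12 = 4·196176 + 0·45952 + 4·10768 + 4·2512 = 837824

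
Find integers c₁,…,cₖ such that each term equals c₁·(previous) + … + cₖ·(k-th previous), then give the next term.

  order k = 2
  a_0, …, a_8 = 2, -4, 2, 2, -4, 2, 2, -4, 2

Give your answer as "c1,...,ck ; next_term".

-1,-1 ; 2

  a_2 = -1·-4 + -1·2 = 2
  a_3 = -1·2 + -1·-4 = 2
  a_4 = -1·2 + -1·2 = -4
  a_5 = -1·-4 + -1·2 = 2
  a_6 = -1·2 + -1·-4 = 2
  a_7 = -1·2 + -1·2 = -4
  a_8 = -1·-4 + -1·2 = 2
  a_9 = -1·2 + -1·-4 = 2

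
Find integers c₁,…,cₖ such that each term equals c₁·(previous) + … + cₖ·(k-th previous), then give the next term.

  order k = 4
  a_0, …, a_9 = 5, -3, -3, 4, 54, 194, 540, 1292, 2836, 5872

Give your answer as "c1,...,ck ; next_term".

  a_4 = 4·4 + -4·-3 + -2·-3 + 4·5 = 54
  a_5 = 4·54 + -4·4 + -2·-3 + 4·-3 = 194
  a_6 = 4·194 + -4·54 + -2·4 + 4·-3 = 540
  a_7 = 4·540 + -4·194 + -2·54 + 4·4 = 1292
  a_8 = 4·1292 + -4·540 + -2·194 + 4·54 = 2836
  a_9 = 4·2836 + -4·1292 + -2·540 + 4·194 = 5872
  a_10 = 4·5872 + -4·2836 + -2·1292 + 4·540 = 11720

4,-4,-2,4 ; 11720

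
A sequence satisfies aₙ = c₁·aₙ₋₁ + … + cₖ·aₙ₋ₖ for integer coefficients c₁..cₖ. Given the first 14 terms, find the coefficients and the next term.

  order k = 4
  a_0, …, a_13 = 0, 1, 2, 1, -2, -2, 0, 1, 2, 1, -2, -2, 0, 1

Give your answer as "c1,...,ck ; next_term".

  a_4 = 0·1 + -1·2 + 0·1 + -1·0 = -2
  a_5 = 0·-2 + -1·1 + 0·2 + -1·1 = -2
  a_6 = 0·-2 + -1·-2 + 0·1 + -1·2 = 0
  a_7 = 0·0 + -1·-2 + 0·-2 + -1·1 = 1
  a_8 = 0·1 + -1·0 + 0·-2 + -1·-2 = 2
  a_9 = 0·2 + -1·1 + 0·0 + -1·-2 = 1
  a_10 = 0·1 + -1·2 + 0·1 + -1·0 = -2
  a_11 = 0·-2 + -1·1 + 0·2 + -1·1 = -2
  a_12 = 0·-2 + -1·-2 + 0·1 + -1·2 = 0
  a_13 = 0·0 + -1·-2 + 0·-2 + -1·1 = 1
  a_14 = 0·1 + -1·0 + 0·-2 + -1·-2 = 2

0,-1,0,-1 ; 2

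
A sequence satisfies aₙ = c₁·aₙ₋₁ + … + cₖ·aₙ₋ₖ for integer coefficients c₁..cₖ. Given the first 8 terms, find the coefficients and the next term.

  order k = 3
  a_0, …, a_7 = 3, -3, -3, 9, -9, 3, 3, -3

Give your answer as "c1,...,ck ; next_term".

-2,-2,-1 ; -3

  a_3 = -2·-3 + -2·-3 + -1·3 = 9
  a_4 = -2·9 + -2·-3 + -1·-3 = -9
  a_5 = -2·-9 + -2·9 + -1·-3 = 3
  a_6 = -2·3 + -2·-9 + -1·9 = 3
  a_7 = -2·3 + -2·3 + -1·-9 = -3
  a_8 = -2·-3 + -2·3 + -1·3 = -3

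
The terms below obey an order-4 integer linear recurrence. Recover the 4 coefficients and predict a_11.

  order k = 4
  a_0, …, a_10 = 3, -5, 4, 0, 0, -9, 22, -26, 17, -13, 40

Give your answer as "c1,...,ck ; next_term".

  a_4 = -2·0 + -2·4 + -1·-5 + 1·3 = 0
  a_5 = -2·0 + -2·0 + -1·4 + 1·-5 = -9
  a_6 = -2·-9 + -2·0 + -1·0 + 1·4 = 22
  a_7 = -2·22 + -2·-9 + -1·0 + 1·0 = -26
  a_8 = -2·-26 + -2·22 + -1·-9 + 1·0 = 17
  a_9 = -2·17 + -2·-26 + -1·22 + 1·-9 = -13
  a_10 = -2·-13 + -2·17 + -1·-26 + 1·22 = 40
  a_11 = -2·40 + -2·-13 + -1·17 + 1·-26 = -97

-2,-2,-1,1 ; -97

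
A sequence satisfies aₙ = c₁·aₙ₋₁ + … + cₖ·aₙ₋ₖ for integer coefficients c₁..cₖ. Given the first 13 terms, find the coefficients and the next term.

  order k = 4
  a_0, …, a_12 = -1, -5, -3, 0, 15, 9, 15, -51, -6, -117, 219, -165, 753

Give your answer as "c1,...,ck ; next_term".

-1,1,-3,-3 ; -1224

  a_4 = -1·0 + 1·-3 + -3·-5 + -3·-1 = 15
  a_5 = -1·15 + 1·0 + -3·-3 + -3·-5 = 9
  a_6 = -1·9 + 1·15 + -3·0 + -3·-3 = 15
  a_7 = -1·15 + 1·9 + -3·15 + -3·0 = -51
  a_8 = -1·-51 + 1·15 + -3·9 + -3·15 = -6
  a_9 = -1·-6 + 1·-51 + -3·15 + -3·9 = -117
  a_10 = -1·-117 + 1·-6 + -3·-51 + -3·15 = 219
  a_11 = -1·219 + 1·-117 + -3·-6 + -3·-51 = -165
  a_12 = -1·-165 + 1·219 + -3·-117 + -3·-6 = 753
  a_13 = -1·753 + 1·-165 + -3·219 + -3·-117 = -1224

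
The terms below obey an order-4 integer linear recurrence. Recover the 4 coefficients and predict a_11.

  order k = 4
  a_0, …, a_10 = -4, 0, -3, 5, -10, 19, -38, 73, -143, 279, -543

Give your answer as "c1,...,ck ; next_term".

  a_4 = 0·5 + 2·-3 + -3·0 + 1·-4 = -10
  a_5 = 0·-10 + 2·5 + -3·-3 + 1·0 = 19
  a_6 = 0·19 + 2·-10 + -3·5 + 1·-3 = -38
  a_7 = 0·-38 + 2·19 + -3·-10 + 1·5 = 73
  a_8 = 0·73 + 2·-38 + -3·19 + 1·-10 = -143
  a_9 = 0·-143 + 2·73 + -3·-38 + 1·19 = 279
  a_10 = 0·279 + 2·-143 + -3·73 + 1·-38 = -543
  a_11 = 0·-543 + 2·279 + -3·-143 + 1·73 = 1060

0,2,-3,1 ; 1060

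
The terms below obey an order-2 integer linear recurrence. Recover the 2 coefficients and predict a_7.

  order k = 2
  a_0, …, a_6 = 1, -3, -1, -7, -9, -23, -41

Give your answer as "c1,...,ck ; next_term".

  a_2 = 1·-3 + 2·1 = -1
  a_3 = 1·-1 + 2·-3 = -7
  a_4 = 1·-7 + 2·-1 = -9
  a_5 = 1·-9 + 2·-7 = -23
  a_6 = 1·-23 + 2·-9 = -41
  a_7 = 1·-41 + 2·-23 = -87

1,2 ; -87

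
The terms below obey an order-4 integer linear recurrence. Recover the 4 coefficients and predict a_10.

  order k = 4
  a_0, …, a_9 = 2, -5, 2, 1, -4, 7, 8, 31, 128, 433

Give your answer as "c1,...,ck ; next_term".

  a_4 = 3·1 + 2·2 + 1·-5 + -3·2 = -4
  a_5 = 3·-4 + 2·1 + 1·2 + -3·-5 = 7
  a_6 = 3·7 + 2·-4 + 1·1 + -3·2 = 8
  a_7 = 3·8 + 2·7 + 1·-4 + -3·1 = 31
  a_8 = 3·31 + 2·8 + 1·7 + -3·-4 = 128
  a_9 = 3·128 + 2·31 + 1·8 + -3·7 = 433
  a_10 = 3·433 + 2·128 + 1·31 + -3·8 = 1562

3,2,1,-3 ; 1562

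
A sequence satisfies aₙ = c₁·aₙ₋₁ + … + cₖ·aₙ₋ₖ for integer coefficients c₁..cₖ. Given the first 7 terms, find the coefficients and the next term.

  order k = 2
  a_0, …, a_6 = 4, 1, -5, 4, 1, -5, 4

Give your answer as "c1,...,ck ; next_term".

  a_2 = -1·1 + -1·4 = -5
  a_3 = -1·-5 + -1·1 = 4
  a_4 = -1·4 + -1·-5 = 1
  a_5 = -1·1 + -1·4 = -5
  a_6 = -1·-5 + -1·1 = 4
  a_7 = -1·4 + -1·-5 = 1

-1,-1 ; 1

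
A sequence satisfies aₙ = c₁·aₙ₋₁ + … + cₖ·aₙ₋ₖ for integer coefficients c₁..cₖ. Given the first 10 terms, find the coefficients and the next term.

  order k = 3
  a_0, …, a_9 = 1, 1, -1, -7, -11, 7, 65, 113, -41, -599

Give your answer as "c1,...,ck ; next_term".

  a_3 = 2·-1 + -4·1 + -1·1 = -7
  a_4 = 2·-7 + -4·-1 + -1·1 = -11
  a_5 = 2·-11 + -4·-7 + -1·-1 = 7
  a_6 = 2·7 + -4·-11 + -1·-7 = 65
  a_7 = 2·65 + -4·7 + -1·-11 = 113
  a_8 = 2·113 + -4·65 + -1·7 = -41
  a_9 = 2·-41 + -4·113 + -1·65 = -599
  a_10 = 2·-599 + -4·-41 + -1·113 = -1147

2,-4,-1 ; -1147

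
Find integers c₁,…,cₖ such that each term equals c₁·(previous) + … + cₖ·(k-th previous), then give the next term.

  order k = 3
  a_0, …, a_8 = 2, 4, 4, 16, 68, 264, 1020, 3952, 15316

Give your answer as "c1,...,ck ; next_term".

4,-1,2 ; 59352

  a_3 = 4·4 + -1·4 + 2·2 = 16
  a_4 = 4·16 + -1·4 + 2·4 = 68
  a_5 = 4·68 + -1·16 + 2·4 = 264
  a_6 = 4·264 + -1·68 + 2·16 = 1020
  a_7 = 4·1020 + -1·264 + 2·68 = 3952
  a_8 = 4·3952 + -1·1020 + 2·264 = 15316
  a_9 = 4·15316 + -1·3952 + 2·1020 = 59352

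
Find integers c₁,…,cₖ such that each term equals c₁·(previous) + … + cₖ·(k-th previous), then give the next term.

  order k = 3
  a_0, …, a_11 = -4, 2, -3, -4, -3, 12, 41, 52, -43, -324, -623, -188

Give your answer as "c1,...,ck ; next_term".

2,-3,-2 ; 2141

  a_3 = 2·-3 + -3·2 + -2·-4 = -4
  a_4 = 2·-4 + -3·-3 + -2·2 = -3
  a_5 = 2·-3 + -3·-4 + -2·-3 = 12
  a_6 = 2·12 + -3·-3 + -2·-4 = 41
  a_7 = 2·41 + -3·12 + -2·-3 = 52
  a_8 = 2·52 + -3·41 + -2·12 = -43
  a_9 = 2·-43 + -3·52 + -2·41 = -324
  a_10 = 2·-324 + -3·-43 + -2·52 = -623
  a_11 = 2·-623 + -3·-324 + -2·-43 = -188
  a_12 = 2·-188 + -3·-623 + -2·-324 = 2141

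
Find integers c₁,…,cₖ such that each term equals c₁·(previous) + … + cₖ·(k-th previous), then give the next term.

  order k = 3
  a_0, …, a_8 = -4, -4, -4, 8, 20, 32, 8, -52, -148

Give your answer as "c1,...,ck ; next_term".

  a_3 = 1·-4 + 0·-4 + -3·-4 = 8
  a_4 = 1·8 + 0·-4 + -3·-4 = 20
  a_5 = 1·20 + 0·8 + -3·-4 = 32
  a_6 = 1·32 + 0·20 + -3·8 = 8
  a_7 = 1·8 + 0·32 + -3·20 = -52
  a_8 = 1·-52 + 0·8 + -3·32 = -148
  a_9 = 1·-148 + 0·-52 + -3·8 = -172

1,0,-3 ; -172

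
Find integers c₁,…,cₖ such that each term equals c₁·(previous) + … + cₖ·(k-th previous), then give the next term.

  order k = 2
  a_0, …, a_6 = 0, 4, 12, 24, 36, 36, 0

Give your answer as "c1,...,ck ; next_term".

  a_2 = 3·4 + -3·0 = 12
  a_3 = 3·12 + -3·4 = 24
  a_4 = 3·24 + -3·12 = 36
  a_5 = 3·36 + -3·24 = 36
  a_6 = 3·36 + -3·36 = 0
  a_7 = 3·0 + -3·36 = -108

3,-3 ; -108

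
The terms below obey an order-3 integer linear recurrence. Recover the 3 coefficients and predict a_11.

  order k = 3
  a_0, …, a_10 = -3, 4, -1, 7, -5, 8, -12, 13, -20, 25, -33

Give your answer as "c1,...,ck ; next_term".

  a_3 = 0·-1 + 1·4 + -1·-3 = 7
  a_4 = 0·7 + 1·-1 + -1·4 = -5
  a_5 = 0·-5 + 1·7 + -1·-1 = 8
  a_6 = 0·8 + 1·-5 + -1·7 = -12
  a_7 = 0·-12 + 1·8 + -1·-5 = 13
  a_8 = 0·13 + 1·-12 + -1·8 = -20
  a_9 = 0·-20 + 1·13 + -1·-12 = 25
  a_10 = 0·25 + 1·-20 + -1·13 = -33
  a_11 = 0·-33 + 1·25 + -1·-20 = 45

0,1,-1 ; 45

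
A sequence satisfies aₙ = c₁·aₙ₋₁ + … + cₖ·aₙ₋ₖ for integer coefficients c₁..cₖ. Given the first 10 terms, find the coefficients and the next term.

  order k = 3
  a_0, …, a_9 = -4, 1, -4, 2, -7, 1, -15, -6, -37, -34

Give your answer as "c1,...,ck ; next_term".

  a_3 = 1·-4 + 2·1 + -1·-4 = 2
  a_4 = 1·2 + 2·-4 + -1·1 = -7
  a_5 = 1·-7 + 2·2 + -1·-4 = 1
  a_6 = 1·1 + 2·-7 + -1·2 = -15
  a_7 = 1·-15 + 2·1 + -1·-7 = -6
  a_8 = 1·-6 + 2·-15 + -1·1 = -37
  a_9 = 1·-37 + 2·-6 + -1·-15 = -34
  a_10 = 1·-34 + 2·-37 + -1·-6 = -102

1,2,-1 ; -102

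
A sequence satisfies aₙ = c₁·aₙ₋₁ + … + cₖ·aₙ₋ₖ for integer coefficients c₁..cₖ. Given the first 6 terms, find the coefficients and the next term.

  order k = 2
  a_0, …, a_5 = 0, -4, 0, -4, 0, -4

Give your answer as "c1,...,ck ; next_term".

  a_2 = 0·-4 + 1·0 = 0
  a_3 = 0·0 + 1·-4 = -4
  a_4 = 0·-4 + 1·0 = 0
  a_5 = 0·0 + 1·-4 = -4
  a_6 = 0·-4 + 1·0 = 0

0,1 ; 0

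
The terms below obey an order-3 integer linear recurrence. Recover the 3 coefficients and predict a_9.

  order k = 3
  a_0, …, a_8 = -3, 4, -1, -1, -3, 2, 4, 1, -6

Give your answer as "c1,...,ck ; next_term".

  a_3 = 0·-1 + -1·4 + -1·-3 = -1
  a_4 = 0·-1 + -1·-1 + -1·4 = -3
  a_5 = 0·-3 + -1·-1 + -1·-1 = 2
  a_6 = 0·2 + -1·-3 + -1·-1 = 4
  a_7 = 0·4 + -1·2 + -1·-3 = 1
  a_8 = 0·1 + -1·4 + -1·2 = -6
  a_9 = 0·-6 + -1·1 + -1·4 = -5

0,-1,-1 ; -5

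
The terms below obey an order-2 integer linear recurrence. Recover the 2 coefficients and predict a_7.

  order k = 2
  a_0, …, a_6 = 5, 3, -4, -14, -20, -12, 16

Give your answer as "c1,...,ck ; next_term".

  a_2 = 2·3 + -2·5 = -4
  a_3 = 2·-4 + -2·3 = -14
  a_4 = 2·-14 + -2·-4 = -20
  a_5 = 2·-20 + -2·-14 = -12
  a_6 = 2·-12 + -2·-20 = 16
  a_7 = 2·16 + -2·-12 = 56

2,-2 ; 56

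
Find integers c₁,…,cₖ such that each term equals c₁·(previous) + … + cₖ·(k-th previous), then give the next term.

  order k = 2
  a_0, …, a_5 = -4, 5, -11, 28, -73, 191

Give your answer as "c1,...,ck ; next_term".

-3,-1 ; -500

  a_2 = -3·5 + -1·-4 = -11
  a_3 = -3·-11 + -1·5 = 28
  a_4 = -3·28 + -1·-11 = -73
  a_5 = -3·-73 + -1·28 = 191
  a_6 = -3·191 + -1·-73 = -500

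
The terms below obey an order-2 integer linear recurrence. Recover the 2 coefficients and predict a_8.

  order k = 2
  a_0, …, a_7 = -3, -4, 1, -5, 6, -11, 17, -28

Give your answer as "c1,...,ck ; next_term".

-1,1 ; 45

  a_2 = -1·-4 + 1·-3 = 1
  a_3 = -1·1 + 1·-4 = -5
  a_4 = -1·-5 + 1·1 = 6
  a_5 = -1·6 + 1·-5 = -11
  a_6 = -1·-11 + 1·6 = 17
  a_7 = -1·17 + 1·-11 = -28
  a_8 = -1·-28 + 1·17 = 45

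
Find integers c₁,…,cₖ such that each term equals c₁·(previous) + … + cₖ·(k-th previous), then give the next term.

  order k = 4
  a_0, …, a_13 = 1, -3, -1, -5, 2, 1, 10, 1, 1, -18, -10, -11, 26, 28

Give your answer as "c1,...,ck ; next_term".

  a_4 = 1·-5 + 0·-1 + -2·-3 + 1·1 = 2
  a_5 = 1·2 + 0·-5 + -2·-1 + 1·-3 = 1
  a_6 = 1·1 + 0·2 + -2·-5 + 1·-1 = 10
  a_7 = 1·10 + 0·1 + -2·2 + 1·-5 = 1
  a_8 = 1·1 + 0·10 + -2·1 + 1·2 = 1
  a_9 = 1·1 + 0·1 + -2·10 + 1·1 = -18
  a_10 = 1·-18 + 0·1 + -2·1 + 1·10 = -10
  a_11 = 1·-10 + 0·-18 + -2·1 + 1·1 = -11
  a_12 = 1·-11 + 0·-10 + -2·-18 + 1·1 = 26
  a_13 = 1·26 + 0·-11 + -2·-10 + 1·-18 = 28
  a_14 = 1·28 + 0·26 + -2·-11 + 1·-10 = 40

1,0,-2,1 ; 40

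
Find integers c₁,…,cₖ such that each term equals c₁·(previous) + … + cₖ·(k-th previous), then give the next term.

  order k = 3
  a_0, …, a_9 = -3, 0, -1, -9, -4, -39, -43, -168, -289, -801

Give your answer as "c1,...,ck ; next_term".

  a_3 = 0·-1 + 4·0 + 3·-3 = -9
  a_4 = 0·-9 + 4·-1 + 3·0 = -4
  a_5 = 0·-4 + 4·-9 + 3·-1 = -39
  a_6 = 0·-39 + 4·-4 + 3·-9 = -43
  a_7 = 0·-43 + 4·-39 + 3·-4 = -168
  a_8 = 0·-168 + 4·-43 + 3·-39 = -289
  a_9 = 0·-289 + 4·-168 + 3·-43 = -801
  a_10 = 0·-801 + 4·-289 + 3·-168 = -1660

0,4,3 ; -1660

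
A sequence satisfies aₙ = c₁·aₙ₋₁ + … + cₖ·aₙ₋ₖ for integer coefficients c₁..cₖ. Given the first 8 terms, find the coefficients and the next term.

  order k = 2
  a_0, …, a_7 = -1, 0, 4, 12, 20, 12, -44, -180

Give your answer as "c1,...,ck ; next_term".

3,-4 ; -364

  a_2 = 3·0 + -4·-1 = 4
  a_3 = 3·4 + -4·0 = 12
  a_4 = 3·12 + -4·4 = 20
  a_5 = 3·20 + -4·12 = 12
  a_6 = 3·12 + -4·20 = -44
  a_7 = 3·-44 + -4·12 = -180
  a_8 = 3·-180 + -4·-44 = -364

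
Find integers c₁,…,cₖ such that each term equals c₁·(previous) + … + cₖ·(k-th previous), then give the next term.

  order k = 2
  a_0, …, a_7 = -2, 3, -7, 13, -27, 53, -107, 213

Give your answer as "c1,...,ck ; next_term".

  a_2 = -1·3 + 2·-2 = -7
  a_3 = -1·-7 + 2·3 = 13
  a_4 = -1·13 + 2·-7 = -27
  a_5 = -1·-27 + 2·13 = 53
  a_6 = -1·53 + 2·-27 = -107
  a_7 = -1·-107 + 2·53 = 213
  a_8 = -1·213 + 2·-107 = -427

-1,2 ; -427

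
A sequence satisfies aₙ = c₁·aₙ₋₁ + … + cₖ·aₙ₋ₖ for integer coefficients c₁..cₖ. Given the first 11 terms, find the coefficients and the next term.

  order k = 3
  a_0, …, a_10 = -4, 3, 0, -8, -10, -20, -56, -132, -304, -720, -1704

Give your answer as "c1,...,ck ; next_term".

  a_3 = 2·0 + 0·3 + 2·-4 = -8
  a_4 = 2·-8 + 0·0 + 2·3 = -10
  a_5 = 2·-10 + 0·-8 + 2·0 = -20
  a_6 = 2·-20 + 0·-10 + 2·-8 = -56
  a_7 = 2·-56 + 0·-20 + 2·-10 = -132
  a_8 = 2·-132 + 0·-56 + 2·-20 = -304
  a_9 = 2·-304 + 0·-132 + 2·-56 = -720
  a_10 = 2·-720 + 0·-304 + 2·-132 = -1704
  a_11 = 2·-1704 + 0·-720 + 2·-304 = -4016

2,0,2 ; -4016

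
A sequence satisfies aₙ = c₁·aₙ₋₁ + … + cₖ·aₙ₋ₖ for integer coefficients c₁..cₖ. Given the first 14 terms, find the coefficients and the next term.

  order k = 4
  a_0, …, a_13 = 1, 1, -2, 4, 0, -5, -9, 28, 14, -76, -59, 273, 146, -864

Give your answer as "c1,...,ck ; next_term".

  a_4 = -1·4 + -3·-2 + -3·1 + 1·1 = 0
  a_5 = -1·0 + -3·4 + -3·-2 + 1·1 = -5
  a_6 = -1·-5 + -3·0 + -3·4 + 1·-2 = -9
  a_7 = -1·-9 + -3·-5 + -3·0 + 1·4 = 28
  a_8 = -1·28 + -3·-9 + -3·-5 + 1·0 = 14
  a_9 = -1·14 + -3·28 + -3·-9 + 1·-5 = -76
  a_10 = -1·-76 + -3·14 + -3·28 + 1·-9 = -59
  a_11 = -1·-59 + -3·-76 + -3·14 + 1·28 = 273
  a_12 = -1·273 + -3·-59 + -3·-76 + 1·14 = 146
  a_13 = -1·146 + -3·273 + -3·-59 + 1·-76 = -864
  a_14 = -1·-864 + -3·146 + -3·273 + 1·-59 = -452

-1,-3,-3,1 ; -452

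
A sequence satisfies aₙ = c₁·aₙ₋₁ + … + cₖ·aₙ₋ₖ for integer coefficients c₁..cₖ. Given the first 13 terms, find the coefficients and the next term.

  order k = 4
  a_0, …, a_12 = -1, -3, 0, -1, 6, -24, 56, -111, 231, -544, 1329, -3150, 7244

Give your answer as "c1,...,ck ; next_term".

  a_4 = -3·-1 + -3·0 + -2·-3 + 3·-1 = 6
  a_5 = -3·6 + -3·-1 + -2·0 + 3·-3 = -24
  a_6 = -3·-24 + -3·6 + -2·-1 + 3·0 = 56
  a_7 = -3·56 + -3·-24 + -2·6 + 3·-1 = -111
  a_8 = -3·-111 + -3·56 + -2·-24 + 3·6 = 231
  a_9 = -3·231 + -3·-111 + -2·56 + 3·-24 = -544
  a_10 = -3·-544 + -3·231 + -2·-111 + 3·56 = 1329
  a_11 = -3·1329 + -3·-544 + -2·231 + 3·-111 = -3150
  a_12 = -3·-3150 + -3·1329 + -2·-544 + 3·231 = 7244
  a_13 = -3·7244 + -3·-3150 + -2·1329 + 3·-544 = -16572

-3,-3,-2,3 ; -16572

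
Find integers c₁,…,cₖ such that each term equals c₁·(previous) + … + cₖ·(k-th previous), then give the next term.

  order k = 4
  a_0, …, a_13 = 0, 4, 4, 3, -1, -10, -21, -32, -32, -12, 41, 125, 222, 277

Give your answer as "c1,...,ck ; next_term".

  a_4 = 1·3 + 1·4 + -2·4 + -1·0 = -1
  a_5 = 1·-1 + 1·3 + -2·4 + -1·4 = -10
  a_6 = 1·-10 + 1·-1 + -2·3 + -1·4 = -21
  a_7 = 1·-21 + 1·-10 + -2·-1 + -1·3 = -32
  a_8 = 1·-32 + 1·-21 + -2·-10 + -1·-1 = -32
  a_9 = 1·-32 + 1·-32 + -2·-21 + -1·-10 = -12
  a_10 = 1·-12 + 1·-32 + -2·-32 + -1·-21 = 41
  a_11 = 1·41 + 1·-12 + -2·-32 + -1·-32 = 125
  a_12 = 1·125 + 1·41 + -2·-12 + -1·-32 = 222
  a_13 = 1·222 + 1·125 + -2·41 + -1·-12 = 277
  a_14 = 1·277 + 1·222 + -2·125 + -1·41 = 208

1,1,-2,-1 ; 208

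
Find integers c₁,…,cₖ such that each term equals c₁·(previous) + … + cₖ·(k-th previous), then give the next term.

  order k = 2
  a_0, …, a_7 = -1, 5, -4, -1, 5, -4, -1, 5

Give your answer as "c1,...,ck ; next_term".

  a_2 = -1·5 + -1·-1 = -4
  a_3 = -1·-4 + -1·5 = -1
  a_4 = -1·-1 + -1·-4 = 5
  a_5 = -1·5 + -1·-1 = -4
  a_6 = -1·-4 + -1·5 = -1
  a_7 = -1·-1 + -1·-4 = 5
  a_8 = -1·5 + -1·-1 = -4

-1,-1 ; -4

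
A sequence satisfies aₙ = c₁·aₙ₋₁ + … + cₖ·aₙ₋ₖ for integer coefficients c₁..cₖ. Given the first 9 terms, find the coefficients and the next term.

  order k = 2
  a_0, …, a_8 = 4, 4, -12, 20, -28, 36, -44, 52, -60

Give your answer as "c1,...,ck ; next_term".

-2,-1 ; 68

  a_2 = -2·4 + -1·4 = -12
  a_3 = -2·-12 + -1·4 = 20
  a_4 = -2·20 + -1·-12 = -28
  a_5 = -2·-28 + -1·20 = 36
  a_6 = -2·36 + -1·-28 = -44
  a_7 = -2·-44 + -1·36 = 52
  a_8 = -2·52 + -1·-44 = -60
  a_9 = -2·-60 + -1·52 = 68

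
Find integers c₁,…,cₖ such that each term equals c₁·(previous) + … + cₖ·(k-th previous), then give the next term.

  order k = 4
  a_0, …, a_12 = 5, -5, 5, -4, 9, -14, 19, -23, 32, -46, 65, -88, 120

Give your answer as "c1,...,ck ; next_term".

-1,0,0,1 ; -166

  a_4 = -1·-4 + 0·5 + 0·-5 + 1·5 = 9
  a_5 = -1·9 + 0·-4 + 0·5 + 1·-5 = -14
  a_6 = -1·-14 + 0·9 + 0·-4 + 1·5 = 19
  a_7 = -1·19 + 0·-14 + 0·9 + 1·-4 = -23
  a_8 = -1·-23 + 0·19 + 0·-14 + 1·9 = 32
  a_9 = -1·32 + 0·-23 + 0·19 + 1·-14 = -46
  a_10 = -1·-46 + 0·32 + 0·-23 + 1·19 = 65
  a_11 = -1·65 + 0·-46 + 0·32 + 1·-23 = -88
  a_12 = -1·-88 + 0·65 + 0·-46 + 1·32 = 120
  a_13 = -1·120 + 0·-88 + 0·65 + 1·-46 = -166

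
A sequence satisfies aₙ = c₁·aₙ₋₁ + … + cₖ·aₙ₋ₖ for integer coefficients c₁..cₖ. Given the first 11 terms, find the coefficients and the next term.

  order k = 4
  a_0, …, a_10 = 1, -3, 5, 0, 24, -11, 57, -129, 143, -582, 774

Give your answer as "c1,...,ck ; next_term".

0,3,-4,-3 ; -1931

  a_4 = 0·0 + 3·5 + -4·-3 + -3·1 = 24
  a_5 = 0·24 + 3·0 + -4·5 + -3·-3 = -11
  a_6 = 0·-11 + 3·24 + -4·0 + -3·5 = 57
  a_7 = 0·57 + 3·-11 + -4·24 + -3·0 = -129
  a_8 = 0·-129 + 3·57 + -4·-11 + -3·24 = 143
  a_9 = 0·143 + 3·-129 + -4·57 + -3·-11 = -582
  a_10 = 0·-582 + 3·143 + -4·-129 + -3·57 = 774
  a_11 = 0·774 + 3·-582 + -4·143 + -3·-129 = -1931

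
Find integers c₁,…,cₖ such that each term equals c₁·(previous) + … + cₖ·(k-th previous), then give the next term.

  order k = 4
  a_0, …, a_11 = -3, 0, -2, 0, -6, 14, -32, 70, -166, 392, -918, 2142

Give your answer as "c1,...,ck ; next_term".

  a_4 = -2·0 + 0·-2 + -1·0 + 2·-3 = -6
  a_5 = -2·-6 + 0·0 + -1·-2 + 2·0 = 14
  a_6 = -2·14 + 0·-6 + -1·0 + 2·-2 = -32
  a_7 = -2·-32 + 0·14 + -1·-6 + 2·0 = 70
  a_8 = -2·70 + 0·-32 + -1·14 + 2·-6 = -166
  a_9 = -2·-166 + 0·70 + -1·-32 + 2·14 = 392
  a_10 = -2·392 + 0·-166 + -1·70 + 2·-32 = -918
  a_11 = -2·-918 + 0·392 + -1·-166 + 2·70 = 2142
  a_12 = -2·2142 + 0·-918 + -1·392 + 2·-166 = -5008

-2,0,-1,2 ; -5008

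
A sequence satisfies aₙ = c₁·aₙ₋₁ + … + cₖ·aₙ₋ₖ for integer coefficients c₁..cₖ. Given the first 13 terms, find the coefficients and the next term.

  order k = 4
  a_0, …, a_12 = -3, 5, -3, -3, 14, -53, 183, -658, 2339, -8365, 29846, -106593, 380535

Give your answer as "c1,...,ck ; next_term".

  a_4 = -3·-3 + 3·-3 + 4·5 + 2·-3 = 14
  a_5 = -3·14 + 3·-3 + 4·-3 + 2·5 = -53
  a_6 = -3·-53 + 3·14 + 4·-3 + 2·-3 = 183
  a_7 = -3·183 + 3·-53 + 4·14 + 2·-3 = -658
  a_8 = -3·-658 + 3·183 + 4·-53 + 2·14 = 2339
  a_9 = -3·2339 + 3·-658 + 4·183 + 2·-53 = -8365
  a_10 = -3·-8365 + 3·2339 + 4·-658 + 2·183 = 29846
  a_11 = -3·29846 + 3·-8365 + 4·2339 + 2·-658 = -106593
  a_12 = -3·-106593 + 3·29846 + 4·-8365 + 2·2339 = 380535
  a_13 = -3·380535 + 3·-106593 + 4·29846 + 2·-8365 = -1358730

-3,3,4,2 ; -1358730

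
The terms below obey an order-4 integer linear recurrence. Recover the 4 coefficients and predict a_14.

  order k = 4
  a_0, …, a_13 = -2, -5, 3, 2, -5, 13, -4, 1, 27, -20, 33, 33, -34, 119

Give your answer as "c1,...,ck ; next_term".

0,1,2,-1 ; -1

  a_4 = 0·2 + 1·3 + 2·-5 + -1·-2 = -5
  a_5 = 0·-5 + 1·2 + 2·3 + -1·-5 = 13
  a_6 = 0·13 + 1·-5 + 2·2 + -1·3 = -4
  a_7 = 0·-4 + 1·13 + 2·-5 + -1·2 = 1
  a_8 = 0·1 + 1·-4 + 2·13 + -1·-5 = 27
  a_9 = 0·27 + 1·1 + 2·-4 + -1·13 = -20
  a_10 = 0·-20 + 1·27 + 2·1 + -1·-4 = 33
  a_11 = 0·33 + 1·-20 + 2·27 + -1·1 = 33
  a_12 = 0·33 + 1·33 + 2·-20 + -1·27 = -34
  a_13 = 0·-34 + 1·33 + 2·33 + -1·-20 = 119
  a_14 = 0·119 + 1·-34 + 2·33 + -1·33 = -1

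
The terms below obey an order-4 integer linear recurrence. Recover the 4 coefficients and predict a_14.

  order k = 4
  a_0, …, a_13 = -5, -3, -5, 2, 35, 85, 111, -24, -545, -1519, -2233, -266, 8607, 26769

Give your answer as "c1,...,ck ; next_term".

  a_4 = 2·2 + -2·-5 + -2·-3 + -3·-5 = 35
  a_5 = 2·35 + -2·2 + -2·-5 + -3·-3 = 85
  a_6 = 2·85 + -2·35 + -2·2 + -3·-5 = 111
  a_7 = 2·111 + -2·85 + -2·35 + -3·2 = -24
  a_8 = 2·-24 + -2·111 + -2·85 + -3·35 = -545
  a_9 = 2·-545 + -2·-24 + -2·111 + -3·85 = -1519
  a_10 = 2·-1519 + -2·-545 + -2·-24 + -3·111 = -2233
  a_11 = 2·-2233 + -2·-1519 + -2·-545 + -3·-24 = -266
  a_12 = 2·-266 + -2·-2233 + -2·-1519 + -3·-545 = 8607
  a_13 = 2·8607 + -2·-266 + -2·-2233 + -3·-1519 = 26769
  a_14 = 2·26769 + -2·8607 + -2·-266 + -3·-2233 = 43555

2,-2,-2,-3 ; 43555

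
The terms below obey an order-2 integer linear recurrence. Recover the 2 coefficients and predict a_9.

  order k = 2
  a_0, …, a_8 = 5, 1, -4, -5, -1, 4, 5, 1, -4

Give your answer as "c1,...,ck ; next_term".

  a_2 = 1·1 + -1·5 = -4
  a_3 = 1·-4 + -1·1 = -5
  a_4 = 1·-5 + -1·-4 = -1
  a_5 = 1·-1 + -1·-5 = 4
  a_6 = 1·4 + -1·-1 = 5
  a_7 = 1·5 + -1·4 = 1
  a_8 = 1·1 + -1·5 = -4
  a_9 = 1·-4 + -1·1 = -5

1,-1 ; -5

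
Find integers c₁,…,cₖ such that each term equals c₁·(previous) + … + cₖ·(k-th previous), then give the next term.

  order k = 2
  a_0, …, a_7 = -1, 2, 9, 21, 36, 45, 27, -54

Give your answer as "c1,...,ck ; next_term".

  a_2 = 3·2 + -3·-1 = 9
  a_3 = 3·9 + -3·2 = 21
  a_4 = 3·21 + -3·9 = 36
  a_5 = 3·36 + -3·21 = 45
  a_6 = 3·45 + -3·36 = 27
  a_7 = 3·27 + -3·45 = -54
  a_8 = 3·-54 + -3·27 = -243

3,-3 ; -243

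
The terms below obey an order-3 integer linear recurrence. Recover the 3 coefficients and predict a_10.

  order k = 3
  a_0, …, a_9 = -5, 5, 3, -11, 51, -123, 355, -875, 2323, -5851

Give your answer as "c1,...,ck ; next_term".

-2,3,4 ; 15171

  a_3 = -2·3 + 3·5 + 4·-5 = -11
  a_4 = -2·-11 + 3·3 + 4·5 = 51
  a_5 = -2·51 + 3·-11 + 4·3 = -123
  a_6 = -2·-123 + 3·51 + 4·-11 = 355
  a_7 = -2·355 + 3·-123 + 4·51 = -875
  a_8 = -2·-875 + 3·355 + 4·-123 = 2323
  a_9 = -2·2323 + 3·-875 + 4·355 = -5851
  a_10 = -2·-5851 + 3·2323 + 4·-875 = 15171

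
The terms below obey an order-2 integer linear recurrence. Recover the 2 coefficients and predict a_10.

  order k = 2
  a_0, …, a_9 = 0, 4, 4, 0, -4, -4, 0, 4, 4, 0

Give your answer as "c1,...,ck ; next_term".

  a_2 = 1·4 + -1·0 = 4
  a_3 = 1·4 + -1·4 = 0
  a_4 = 1·0 + -1·4 = -4
  a_5 = 1·-4 + -1·0 = -4
  a_6 = 1·-4 + -1·-4 = 0
  a_7 = 1·0 + -1·-4 = 4
  a_8 = 1·4 + -1·0 = 4
  a_9 = 1·4 + -1·4 = 0
  a_10 = 1·0 + -1·4 = -4

1,-1 ; -4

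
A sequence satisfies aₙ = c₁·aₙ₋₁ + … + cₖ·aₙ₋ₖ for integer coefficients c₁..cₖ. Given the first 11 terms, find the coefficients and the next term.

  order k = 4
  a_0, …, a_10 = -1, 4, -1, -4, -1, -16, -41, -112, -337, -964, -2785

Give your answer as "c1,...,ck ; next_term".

2,2,2,-1 ; -8060

  a_4 = 2·-4 + 2·-1 + 2·4 + -1·-1 = -1
  a_5 = 2·-1 + 2·-4 + 2·-1 + -1·4 = -16
  a_6 = 2·-16 + 2·-1 + 2·-4 + -1·-1 = -41
  a_7 = 2·-41 + 2·-16 + 2·-1 + -1·-4 = -112
  a_8 = 2·-112 + 2·-41 + 2·-16 + -1·-1 = -337
  a_9 = 2·-337 + 2·-112 + 2·-41 + -1·-16 = -964
  a_10 = 2·-964 + 2·-337 + 2·-112 + -1·-41 = -2785
  a_11 = 2·-2785 + 2·-964 + 2·-337 + -1·-112 = -8060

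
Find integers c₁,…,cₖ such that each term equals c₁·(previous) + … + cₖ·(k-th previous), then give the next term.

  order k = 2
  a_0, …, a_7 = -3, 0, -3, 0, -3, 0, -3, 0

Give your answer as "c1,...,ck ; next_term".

0,1 ; -3

  a_2 = 0·0 + 1·-3 = -3
  a_3 = 0·-3 + 1·0 = 0
  a_4 = 0·0 + 1·-3 = -3
  a_5 = 0·-3 + 1·0 = 0
  a_6 = 0·0 + 1·-3 = -3
  a_7 = 0·-3 + 1·0 = 0
  a_8 = 0·0 + 1·-3 = -3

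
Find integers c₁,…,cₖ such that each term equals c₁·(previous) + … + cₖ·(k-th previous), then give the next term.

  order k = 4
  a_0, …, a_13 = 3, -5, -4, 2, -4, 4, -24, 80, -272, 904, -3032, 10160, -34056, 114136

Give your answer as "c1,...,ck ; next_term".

  a_4 = -3·2 + 1·-4 + 0·-5 + 2·3 = -4
  a_5 = -3·-4 + 1·2 + 0·-4 + 2·-5 = 4
  a_6 = -3·4 + 1·-4 + 0·2 + 2·-4 = -24
  a_7 = -3·-24 + 1·4 + 0·-4 + 2·2 = 80
  a_8 = -3·80 + 1·-24 + 0·4 + 2·-4 = -272
  a_9 = -3·-272 + 1·80 + 0·-24 + 2·4 = 904
  a_10 = -3·904 + 1·-272 + 0·80 + 2·-24 = -3032
  a_11 = -3·-3032 + 1·904 + 0·-272 + 2·80 = 10160
  a_12 = -3·10160 + 1·-3032 + 0·904 + 2·-272 = -34056
  a_13 = -3·-34056 + 1·10160 + 0·-3032 + 2·904 = 114136
  a_14 = -3·114136 + 1·-34056 + 0·10160 + 2·-3032 = -382528

-3,1,0,2 ; -382528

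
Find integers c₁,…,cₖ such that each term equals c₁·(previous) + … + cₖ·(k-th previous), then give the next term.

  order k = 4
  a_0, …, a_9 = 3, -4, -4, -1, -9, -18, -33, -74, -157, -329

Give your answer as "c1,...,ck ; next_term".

  a_4 = 2·-1 + 0·-4 + 1·-4 + -1·3 = -9
  a_5 = 2·-9 + 0·-1 + 1·-4 + -1·-4 = -18
  a_6 = 2·-18 + 0·-9 + 1·-1 + -1·-4 = -33
  a_7 = 2·-33 + 0·-18 + 1·-9 + -1·-1 = -74
  a_8 = 2·-74 + 0·-33 + 1·-18 + -1·-9 = -157
  a_9 = 2·-157 + 0·-74 + 1·-33 + -1·-18 = -329
  a_10 = 2·-329 + 0·-157 + 1·-74 + -1·-33 = -699

2,0,1,-1 ; -699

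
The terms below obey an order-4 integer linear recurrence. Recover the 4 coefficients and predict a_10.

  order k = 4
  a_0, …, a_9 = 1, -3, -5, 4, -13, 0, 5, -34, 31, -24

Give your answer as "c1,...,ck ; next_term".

  a_4 = 0·4 + 1·-5 + 2·-3 + -2·1 = -13
  a_5 = 0·-13 + 1·4 + 2·-5 + -2·-3 = 0
  a_6 = 0·0 + 1·-13 + 2·4 + -2·-5 = 5
  a_7 = 0·5 + 1·0 + 2·-13 + -2·4 = -34
  a_8 = 0·-34 + 1·5 + 2·0 + -2·-13 = 31
  a_9 = 0·31 + 1·-34 + 2·5 + -2·0 = -24
  a_10 = 0·-24 + 1·31 + 2·-34 + -2·5 = -47

0,1,2,-2 ; -47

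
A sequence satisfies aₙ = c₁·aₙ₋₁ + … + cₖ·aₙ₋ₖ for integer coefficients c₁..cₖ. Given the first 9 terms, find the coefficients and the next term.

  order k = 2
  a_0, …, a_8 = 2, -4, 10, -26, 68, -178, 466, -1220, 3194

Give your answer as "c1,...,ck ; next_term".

  a_2 = -3·-4 + -1·2 = 10
  a_3 = -3·10 + -1·-4 = -26
  a_4 = -3·-26 + -1·10 = 68
  a_5 = -3·68 + -1·-26 = -178
  a_6 = -3·-178 + -1·68 = 466
  a_7 = -3·466 + -1·-178 = -1220
  a_8 = -3·-1220 + -1·466 = 3194
  a_9 = -3·3194 + -1·-1220 = -8362

-3,-1 ; -8362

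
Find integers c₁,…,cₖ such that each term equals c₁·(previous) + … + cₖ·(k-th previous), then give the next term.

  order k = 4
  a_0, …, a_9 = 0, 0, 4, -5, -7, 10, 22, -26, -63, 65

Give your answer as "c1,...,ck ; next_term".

-1,-3,-3,-1 ; 180

  a_4 = -1·-5 + -3·4 + -3·0 + -1·0 = -7
  a_5 = -1·-7 + -3·-5 + -3·4 + -1·0 = 10
  a_6 = -1·10 + -3·-7 + -3·-5 + -1·4 = 22
  a_7 = -1·22 + -3·10 + -3·-7 + -1·-5 = -26
  a_8 = -1·-26 + -3·22 + -3·10 + -1·-7 = -63
  a_9 = -1·-63 + -3·-26 + -3·22 + -1·10 = 65
  a_10 = -1·65 + -3·-63 + -3·-26 + -1·22 = 180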